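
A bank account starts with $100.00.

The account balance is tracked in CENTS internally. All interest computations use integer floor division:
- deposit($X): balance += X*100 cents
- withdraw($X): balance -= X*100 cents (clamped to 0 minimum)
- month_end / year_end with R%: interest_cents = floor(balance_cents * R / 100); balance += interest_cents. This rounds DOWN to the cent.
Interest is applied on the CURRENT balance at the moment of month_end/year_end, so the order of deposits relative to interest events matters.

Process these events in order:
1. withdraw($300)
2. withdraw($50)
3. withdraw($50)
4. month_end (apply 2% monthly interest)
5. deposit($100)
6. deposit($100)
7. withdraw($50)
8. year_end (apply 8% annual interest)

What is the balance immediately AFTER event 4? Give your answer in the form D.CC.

Answer: 0.00

Derivation:
After 1 (withdraw($300)): balance=$0.00 total_interest=$0.00
After 2 (withdraw($50)): balance=$0.00 total_interest=$0.00
After 3 (withdraw($50)): balance=$0.00 total_interest=$0.00
After 4 (month_end (apply 2% monthly interest)): balance=$0.00 total_interest=$0.00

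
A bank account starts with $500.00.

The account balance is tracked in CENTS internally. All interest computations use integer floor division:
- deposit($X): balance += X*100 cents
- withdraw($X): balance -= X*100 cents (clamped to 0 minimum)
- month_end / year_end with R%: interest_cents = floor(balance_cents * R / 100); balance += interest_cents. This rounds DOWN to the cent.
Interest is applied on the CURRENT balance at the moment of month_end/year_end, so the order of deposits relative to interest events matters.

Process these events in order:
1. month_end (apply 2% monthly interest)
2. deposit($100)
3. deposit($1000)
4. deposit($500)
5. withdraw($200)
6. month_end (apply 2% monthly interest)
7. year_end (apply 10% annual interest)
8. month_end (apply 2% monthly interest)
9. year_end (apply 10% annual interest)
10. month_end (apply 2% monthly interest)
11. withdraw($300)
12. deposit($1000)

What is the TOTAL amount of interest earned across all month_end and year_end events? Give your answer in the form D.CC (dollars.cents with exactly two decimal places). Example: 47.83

After 1 (month_end (apply 2% monthly interest)): balance=$510.00 total_interest=$10.00
After 2 (deposit($100)): balance=$610.00 total_interest=$10.00
After 3 (deposit($1000)): balance=$1610.00 total_interest=$10.00
After 4 (deposit($500)): balance=$2110.00 total_interest=$10.00
After 5 (withdraw($200)): balance=$1910.00 total_interest=$10.00
After 6 (month_end (apply 2% monthly interest)): balance=$1948.20 total_interest=$48.20
After 7 (year_end (apply 10% annual interest)): balance=$2143.02 total_interest=$243.02
After 8 (month_end (apply 2% monthly interest)): balance=$2185.88 total_interest=$285.88
After 9 (year_end (apply 10% annual interest)): balance=$2404.46 total_interest=$504.46
After 10 (month_end (apply 2% monthly interest)): balance=$2452.54 total_interest=$552.54
After 11 (withdraw($300)): balance=$2152.54 total_interest=$552.54
After 12 (deposit($1000)): balance=$3152.54 total_interest=$552.54

Answer: 552.54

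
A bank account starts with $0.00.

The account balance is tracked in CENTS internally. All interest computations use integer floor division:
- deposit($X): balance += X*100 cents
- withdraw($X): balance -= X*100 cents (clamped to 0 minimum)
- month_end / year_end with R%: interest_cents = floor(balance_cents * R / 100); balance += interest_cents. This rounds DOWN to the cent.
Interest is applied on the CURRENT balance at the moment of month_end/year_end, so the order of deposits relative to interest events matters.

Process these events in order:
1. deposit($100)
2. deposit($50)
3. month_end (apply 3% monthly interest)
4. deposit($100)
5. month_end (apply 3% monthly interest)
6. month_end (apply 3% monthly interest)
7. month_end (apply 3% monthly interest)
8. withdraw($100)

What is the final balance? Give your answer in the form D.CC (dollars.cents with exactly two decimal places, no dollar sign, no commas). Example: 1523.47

After 1 (deposit($100)): balance=$100.00 total_interest=$0.00
After 2 (deposit($50)): balance=$150.00 total_interest=$0.00
After 3 (month_end (apply 3% monthly interest)): balance=$154.50 total_interest=$4.50
After 4 (deposit($100)): balance=$254.50 total_interest=$4.50
After 5 (month_end (apply 3% monthly interest)): balance=$262.13 total_interest=$12.13
After 6 (month_end (apply 3% monthly interest)): balance=$269.99 total_interest=$19.99
After 7 (month_end (apply 3% monthly interest)): balance=$278.08 total_interest=$28.08
After 8 (withdraw($100)): balance=$178.08 total_interest=$28.08

Answer: 178.08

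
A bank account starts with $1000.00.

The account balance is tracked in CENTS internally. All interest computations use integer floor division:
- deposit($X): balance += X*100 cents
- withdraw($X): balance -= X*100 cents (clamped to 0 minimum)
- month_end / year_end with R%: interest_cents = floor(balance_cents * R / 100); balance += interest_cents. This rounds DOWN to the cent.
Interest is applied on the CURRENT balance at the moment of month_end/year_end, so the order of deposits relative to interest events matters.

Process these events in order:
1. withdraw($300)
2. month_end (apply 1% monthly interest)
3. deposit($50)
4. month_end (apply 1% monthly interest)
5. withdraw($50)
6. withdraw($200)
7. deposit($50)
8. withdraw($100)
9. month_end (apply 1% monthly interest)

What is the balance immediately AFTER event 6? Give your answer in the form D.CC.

Answer: 514.57

Derivation:
After 1 (withdraw($300)): balance=$700.00 total_interest=$0.00
After 2 (month_end (apply 1% monthly interest)): balance=$707.00 total_interest=$7.00
After 3 (deposit($50)): balance=$757.00 total_interest=$7.00
After 4 (month_end (apply 1% monthly interest)): balance=$764.57 total_interest=$14.57
After 5 (withdraw($50)): balance=$714.57 total_interest=$14.57
After 6 (withdraw($200)): balance=$514.57 total_interest=$14.57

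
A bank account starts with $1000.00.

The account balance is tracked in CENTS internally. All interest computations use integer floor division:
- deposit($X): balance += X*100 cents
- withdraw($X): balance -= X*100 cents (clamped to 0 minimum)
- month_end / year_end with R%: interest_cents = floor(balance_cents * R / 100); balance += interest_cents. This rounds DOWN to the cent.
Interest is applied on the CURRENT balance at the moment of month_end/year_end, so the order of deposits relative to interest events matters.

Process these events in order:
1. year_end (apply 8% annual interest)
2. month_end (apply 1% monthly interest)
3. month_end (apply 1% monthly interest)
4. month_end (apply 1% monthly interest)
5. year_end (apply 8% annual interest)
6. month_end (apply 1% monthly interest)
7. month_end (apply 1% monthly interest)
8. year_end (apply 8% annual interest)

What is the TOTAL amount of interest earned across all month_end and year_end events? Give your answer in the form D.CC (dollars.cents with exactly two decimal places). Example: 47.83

After 1 (year_end (apply 8% annual interest)): balance=$1080.00 total_interest=$80.00
After 2 (month_end (apply 1% monthly interest)): balance=$1090.80 total_interest=$90.80
After 3 (month_end (apply 1% monthly interest)): balance=$1101.70 total_interest=$101.70
After 4 (month_end (apply 1% monthly interest)): balance=$1112.71 total_interest=$112.71
After 5 (year_end (apply 8% annual interest)): balance=$1201.72 total_interest=$201.72
After 6 (month_end (apply 1% monthly interest)): balance=$1213.73 total_interest=$213.73
After 7 (month_end (apply 1% monthly interest)): balance=$1225.86 total_interest=$225.86
After 8 (year_end (apply 8% annual interest)): balance=$1323.92 total_interest=$323.92

Answer: 323.92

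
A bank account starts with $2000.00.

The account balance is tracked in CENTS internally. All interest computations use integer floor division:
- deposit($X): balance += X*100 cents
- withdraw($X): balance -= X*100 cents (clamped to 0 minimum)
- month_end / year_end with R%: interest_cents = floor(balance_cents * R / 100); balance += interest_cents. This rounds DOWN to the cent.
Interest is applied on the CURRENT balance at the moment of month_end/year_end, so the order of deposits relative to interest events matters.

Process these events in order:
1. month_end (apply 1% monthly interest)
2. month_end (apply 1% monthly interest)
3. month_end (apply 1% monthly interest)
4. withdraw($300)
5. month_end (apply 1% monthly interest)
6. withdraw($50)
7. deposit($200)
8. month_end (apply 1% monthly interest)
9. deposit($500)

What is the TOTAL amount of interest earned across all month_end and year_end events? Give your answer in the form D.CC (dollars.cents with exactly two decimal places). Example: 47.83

Answer: 97.48

Derivation:
After 1 (month_end (apply 1% monthly interest)): balance=$2020.00 total_interest=$20.00
After 2 (month_end (apply 1% monthly interest)): balance=$2040.20 total_interest=$40.20
After 3 (month_end (apply 1% monthly interest)): balance=$2060.60 total_interest=$60.60
After 4 (withdraw($300)): balance=$1760.60 total_interest=$60.60
After 5 (month_end (apply 1% monthly interest)): balance=$1778.20 total_interest=$78.20
After 6 (withdraw($50)): balance=$1728.20 total_interest=$78.20
After 7 (deposit($200)): balance=$1928.20 total_interest=$78.20
After 8 (month_end (apply 1% monthly interest)): balance=$1947.48 total_interest=$97.48
After 9 (deposit($500)): balance=$2447.48 total_interest=$97.48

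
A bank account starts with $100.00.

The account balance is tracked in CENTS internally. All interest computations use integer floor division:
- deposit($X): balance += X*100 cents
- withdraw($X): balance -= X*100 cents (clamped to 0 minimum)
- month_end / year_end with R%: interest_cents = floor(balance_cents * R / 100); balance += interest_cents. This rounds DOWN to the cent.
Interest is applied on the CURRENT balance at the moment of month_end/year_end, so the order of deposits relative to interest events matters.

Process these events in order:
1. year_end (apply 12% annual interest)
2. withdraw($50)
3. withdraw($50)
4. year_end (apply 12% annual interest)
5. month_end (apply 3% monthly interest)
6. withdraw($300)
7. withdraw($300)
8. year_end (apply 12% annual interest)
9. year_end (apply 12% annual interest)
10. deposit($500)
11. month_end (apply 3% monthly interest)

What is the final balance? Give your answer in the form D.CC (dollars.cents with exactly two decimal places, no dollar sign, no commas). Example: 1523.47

Answer: 515.00

Derivation:
After 1 (year_end (apply 12% annual interest)): balance=$112.00 total_interest=$12.00
After 2 (withdraw($50)): balance=$62.00 total_interest=$12.00
After 3 (withdraw($50)): balance=$12.00 total_interest=$12.00
After 4 (year_end (apply 12% annual interest)): balance=$13.44 total_interest=$13.44
After 5 (month_end (apply 3% monthly interest)): balance=$13.84 total_interest=$13.84
After 6 (withdraw($300)): balance=$0.00 total_interest=$13.84
After 7 (withdraw($300)): balance=$0.00 total_interest=$13.84
After 8 (year_end (apply 12% annual interest)): balance=$0.00 total_interest=$13.84
After 9 (year_end (apply 12% annual interest)): balance=$0.00 total_interest=$13.84
After 10 (deposit($500)): balance=$500.00 total_interest=$13.84
After 11 (month_end (apply 3% monthly interest)): balance=$515.00 total_interest=$28.84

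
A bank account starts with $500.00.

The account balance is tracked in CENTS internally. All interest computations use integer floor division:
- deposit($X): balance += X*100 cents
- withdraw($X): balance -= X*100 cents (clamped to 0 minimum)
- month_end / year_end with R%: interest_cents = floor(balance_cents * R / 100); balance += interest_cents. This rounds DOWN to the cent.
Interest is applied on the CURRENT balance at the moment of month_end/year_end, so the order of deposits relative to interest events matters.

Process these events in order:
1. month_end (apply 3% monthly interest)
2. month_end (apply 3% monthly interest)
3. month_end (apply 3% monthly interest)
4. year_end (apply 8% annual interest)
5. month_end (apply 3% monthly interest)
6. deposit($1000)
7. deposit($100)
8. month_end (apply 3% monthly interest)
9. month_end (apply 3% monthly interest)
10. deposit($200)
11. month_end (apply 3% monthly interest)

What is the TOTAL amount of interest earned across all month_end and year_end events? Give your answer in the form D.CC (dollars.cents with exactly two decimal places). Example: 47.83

After 1 (month_end (apply 3% monthly interest)): balance=$515.00 total_interest=$15.00
After 2 (month_end (apply 3% monthly interest)): balance=$530.45 total_interest=$30.45
After 3 (month_end (apply 3% monthly interest)): balance=$546.36 total_interest=$46.36
After 4 (year_end (apply 8% annual interest)): balance=$590.06 total_interest=$90.06
After 5 (month_end (apply 3% monthly interest)): balance=$607.76 total_interest=$107.76
After 6 (deposit($1000)): balance=$1607.76 total_interest=$107.76
After 7 (deposit($100)): balance=$1707.76 total_interest=$107.76
After 8 (month_end (apply 3% monthly interest)): balance=$1758.99 total_interest=$158.99
After 9 (month_end (apply 3% monthly interest)): balance=$1811.75 total_interest=$211.75
After 10 (deposit($200)): balance=$2011.75 total_interest=$211.75
After 11 (month_end (apply 3% monthly interest)): balance=$2072.10 total_interest=$272.10

Answer: 272.10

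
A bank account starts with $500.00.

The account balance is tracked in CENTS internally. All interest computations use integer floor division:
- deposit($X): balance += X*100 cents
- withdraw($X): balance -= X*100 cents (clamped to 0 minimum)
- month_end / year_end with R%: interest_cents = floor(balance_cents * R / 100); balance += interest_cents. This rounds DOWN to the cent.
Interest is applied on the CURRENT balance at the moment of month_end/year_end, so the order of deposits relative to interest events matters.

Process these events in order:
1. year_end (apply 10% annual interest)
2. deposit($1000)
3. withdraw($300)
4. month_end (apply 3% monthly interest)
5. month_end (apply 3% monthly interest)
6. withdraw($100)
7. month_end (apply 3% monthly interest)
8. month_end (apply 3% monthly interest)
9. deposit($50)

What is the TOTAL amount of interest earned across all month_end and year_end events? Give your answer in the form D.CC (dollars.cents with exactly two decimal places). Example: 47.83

After 1 (year_end (apply 10% annual interest)): balance=$550.00 total_interest=$50.00
After 2 (deposit($1000)): balance=$1550.00 total_interest=$50.00
After 3 (withdraw($300)): balance=$1250.00 total_interest=$50.00
After 4 (month_end (apply 3% monthly interest)): balance=$1287.50 total_interest=$87.50
After 5 (month_end (apply 3% monthly interest)): balance=$1326.12 total_interest=$126.12
After 6 (withdraw($100)): balance=$1226.12 total_interest=$126.12
After 7 (month_end (apply 3% monthly interest)): balance=$1262.90 total_interest=$162.90
After 8 (month_end (apply 3% monthly interest)): balance=$1300.78 total_interest=$200.78
After 9 (deposit($50)): balance=$1350.78 total_interest=$200.78

Answer: 200.78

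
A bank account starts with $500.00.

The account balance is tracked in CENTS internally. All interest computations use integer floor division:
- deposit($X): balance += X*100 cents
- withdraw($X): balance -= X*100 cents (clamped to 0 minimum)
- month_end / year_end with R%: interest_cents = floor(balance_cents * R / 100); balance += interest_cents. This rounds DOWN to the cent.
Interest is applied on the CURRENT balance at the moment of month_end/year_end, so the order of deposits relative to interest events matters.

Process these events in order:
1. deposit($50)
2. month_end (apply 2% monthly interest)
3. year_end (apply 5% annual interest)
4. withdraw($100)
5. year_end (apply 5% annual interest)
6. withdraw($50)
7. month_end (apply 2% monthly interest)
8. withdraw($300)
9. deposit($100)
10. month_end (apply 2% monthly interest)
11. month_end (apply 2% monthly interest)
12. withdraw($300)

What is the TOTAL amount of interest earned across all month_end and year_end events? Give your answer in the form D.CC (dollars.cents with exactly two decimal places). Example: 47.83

After 1 (deposit($50)): balance=$550.00 total_interest=$0.00
After 2 (month_end (apply 2% monthly interest)): balance=$561.00 total_interest=$11.00
After 3 (year_end (apply 5% annual interest)): balance=$589.05 total_interest=$39.05
After 4 (withdraw($100)): balance=$489.05 total_interest=$39.05
After 5 (year_end (apply 5% annual interest)): balance=$513.50 total_interest=$63.50
After 6 (withdraw($50)): balance=$463.50 total_interest=$63.50
After 7 (month_end (apply 2% monthly interest)): balance=$472.77 total_interest=$72.77
After 8 (withdraw($300)): balance=$172.77 total_interest=$72.77
After 9 (deposit($100)): balance=$272.77 total_interest=$72.77
After 10 (month_end (apply 2% monthly interest)): balance=$278.22 total_interest=$78.22
After 11 (month_end (apply 2% monthly interest)): balance=$283.78 total_interest=$83.78
After 12 (withdraw($300)): balance=$0.00 total_interest=$83.78

Answer: 83.78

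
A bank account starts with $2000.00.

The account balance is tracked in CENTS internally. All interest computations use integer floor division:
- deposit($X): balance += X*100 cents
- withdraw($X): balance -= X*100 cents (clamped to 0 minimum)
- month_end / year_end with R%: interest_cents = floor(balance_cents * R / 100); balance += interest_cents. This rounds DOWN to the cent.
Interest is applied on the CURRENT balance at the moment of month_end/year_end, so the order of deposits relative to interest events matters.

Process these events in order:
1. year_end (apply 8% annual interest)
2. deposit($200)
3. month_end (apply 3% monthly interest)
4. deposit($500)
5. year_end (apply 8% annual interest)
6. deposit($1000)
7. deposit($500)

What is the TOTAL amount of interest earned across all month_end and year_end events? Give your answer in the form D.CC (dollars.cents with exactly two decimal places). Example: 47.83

After 1 (year_end (apply 8% annual interest)): balance=$2160.00 total_interest=$160.00
After 2 (deposit($200)): balance=$2360.00 total_interest=$160.00
After 3 (month_end (apply 3% monthly interest)): balance=$2430.80 total_interest=$230.80
After 4 (deposit($500)): balance=$2930.80 total_interest=$230.80
After 5 (year_end (apply 8% annual interest)): balance=$3165.26 total_interest=$465.26
After 6 (deposit($1000)): balance=$4165.26 total_interest=$465.26
After 7 (deposit($500)): balance=$4665.26 total_interest=$465.26

Answer: 465.26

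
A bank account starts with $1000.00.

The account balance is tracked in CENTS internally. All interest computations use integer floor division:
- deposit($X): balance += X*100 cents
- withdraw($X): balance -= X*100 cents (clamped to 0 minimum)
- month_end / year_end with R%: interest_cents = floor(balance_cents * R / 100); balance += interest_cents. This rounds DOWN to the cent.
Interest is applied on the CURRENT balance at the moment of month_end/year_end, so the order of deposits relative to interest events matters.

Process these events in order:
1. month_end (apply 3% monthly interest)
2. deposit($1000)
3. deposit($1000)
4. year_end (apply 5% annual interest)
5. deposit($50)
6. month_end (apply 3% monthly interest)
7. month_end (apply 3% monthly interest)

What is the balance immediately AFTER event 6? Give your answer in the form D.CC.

Answer: 3328.44

Derivation:
After 1 (month_end (apply 3% monthly interest)): balance=$1030.00 total_interest=$30.00
After 2 (deposit($1000)): balance=$2030.00 total_interest=$30.00
After 3 (deposit($1000)): balance=$3030.00 total_interest=$30.00
After 4 (year_end (apply 5% annual interest)): balance=$3181.50 total_interest=$181.50
After 5 (deposit($50)): balance=$3231.50 total_interest=$181.50
After 6 (month_end (apply 3% monthly interest)): balance=$3328.44 total_interest=$278.44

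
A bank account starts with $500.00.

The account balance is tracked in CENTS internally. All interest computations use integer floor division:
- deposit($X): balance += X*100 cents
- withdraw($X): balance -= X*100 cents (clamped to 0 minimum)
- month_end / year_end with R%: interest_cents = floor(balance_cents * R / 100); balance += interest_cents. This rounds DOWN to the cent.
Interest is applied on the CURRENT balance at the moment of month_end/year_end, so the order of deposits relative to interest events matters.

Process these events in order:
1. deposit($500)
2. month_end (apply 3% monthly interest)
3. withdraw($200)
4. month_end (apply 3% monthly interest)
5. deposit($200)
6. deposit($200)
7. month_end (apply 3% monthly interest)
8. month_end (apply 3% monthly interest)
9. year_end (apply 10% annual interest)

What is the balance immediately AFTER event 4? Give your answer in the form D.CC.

Answer: 854.90

Derivation:
After 1 (deposit($500)): balance=$1000.00 total_interest=$0.00
After 2 (month_end (apply 3% monthly interest)): balance=$1030.00 total_interest=$30.00
After 3 (withdraw($200)): balance=$830.00 total_interest=$30.00
After 4 (month_end (apply 3% monthly interest)): balance=$854.90 total_interest=$54.90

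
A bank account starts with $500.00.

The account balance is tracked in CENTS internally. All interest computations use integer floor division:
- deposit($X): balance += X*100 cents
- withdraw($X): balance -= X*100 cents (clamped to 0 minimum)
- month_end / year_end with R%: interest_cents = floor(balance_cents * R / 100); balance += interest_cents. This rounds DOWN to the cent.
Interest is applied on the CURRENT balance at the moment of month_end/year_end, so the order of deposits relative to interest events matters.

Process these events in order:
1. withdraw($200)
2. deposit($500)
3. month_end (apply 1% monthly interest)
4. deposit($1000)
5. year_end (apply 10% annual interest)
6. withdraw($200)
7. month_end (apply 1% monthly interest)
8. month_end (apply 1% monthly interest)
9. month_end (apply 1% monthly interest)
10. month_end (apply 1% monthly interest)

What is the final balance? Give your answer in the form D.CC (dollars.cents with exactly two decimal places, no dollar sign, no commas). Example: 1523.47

After 1 (withdraw($200)): balance=$300.00 total_interest=$0.00
After 2 (deposit($500)): balance=$800.00 total_interest=$0.00
After 3 (month_end (apply 1% monthly interest)): balance=$808.00 total_interest=$8.00
After 4 (deposit($1000)): balance=$1808.00 total_interest=$8.00
After 5 (year_end (apply 10% annual interest)): balance=$1988.80 total_interest=$188.80
After 6 (withdraw($200)): balance=$1788.80 total_interest=$188.80
After 7 (month_end (apply 1% monthly interest)): balance=$1806.68 total_interest=$206.68
After 8 (month_end (apply 1% monthly interest)): balance=$1824.74 total_interest=$224.74
After 9 (month_end (apply 1% monthly interest)): balance=$1842.98 total_interest=$242.98
After 10 (month_end (apply 1% monthly interest)): balance=$1861.40 total_interest=$261.40

Answer: 1861.40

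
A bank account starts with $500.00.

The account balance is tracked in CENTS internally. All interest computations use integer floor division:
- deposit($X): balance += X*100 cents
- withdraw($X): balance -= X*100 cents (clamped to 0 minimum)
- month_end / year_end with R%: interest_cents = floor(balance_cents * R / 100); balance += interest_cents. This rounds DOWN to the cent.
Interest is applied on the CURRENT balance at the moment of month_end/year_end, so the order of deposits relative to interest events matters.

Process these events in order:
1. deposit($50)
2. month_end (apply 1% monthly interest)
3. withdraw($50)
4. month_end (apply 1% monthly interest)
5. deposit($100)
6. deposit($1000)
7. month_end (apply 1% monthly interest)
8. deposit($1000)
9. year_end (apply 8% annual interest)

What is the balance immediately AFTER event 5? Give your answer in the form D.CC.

After 1 (deposit($50)): balance=$550.00 total_interest=$0.00
After 2 (month_end (apply 1% monthly interest)): balance=$555.50 total_interest=$5.50
After 3 (withdraw($50)): balance=$505.50 total_interest=$5.50
After 4 (month_end (apply 1% monthly interest)): balance=$510.55 total_interest=$10.55
After 5 (deposit($100)): balance=$610.55 total_interest=$10.55

Answer: 610.55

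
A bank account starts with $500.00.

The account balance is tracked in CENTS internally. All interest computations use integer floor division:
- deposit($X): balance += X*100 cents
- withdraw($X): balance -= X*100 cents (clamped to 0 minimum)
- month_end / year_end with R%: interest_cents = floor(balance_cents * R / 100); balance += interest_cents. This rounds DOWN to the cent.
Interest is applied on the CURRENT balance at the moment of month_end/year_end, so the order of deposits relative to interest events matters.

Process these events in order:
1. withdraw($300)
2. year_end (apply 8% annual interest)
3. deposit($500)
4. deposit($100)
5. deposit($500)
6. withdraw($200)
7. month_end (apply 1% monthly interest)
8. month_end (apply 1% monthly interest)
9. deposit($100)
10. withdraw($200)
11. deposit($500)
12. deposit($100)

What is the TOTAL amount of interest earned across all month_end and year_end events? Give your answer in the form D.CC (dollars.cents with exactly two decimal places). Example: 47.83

Answer: 38.43

Derivation:
After 1 (withdraw($300)): balance=$200.00 total_interest=$0.00
After 2 (year_end (apply 8% annual interest)): balance=$216.00 total_interest=$16.00
After 3 (deposit($500)): balance=$716.00 total_interest=$16.00
After 4 (deposit($100)): balance=$816.00 total_interest=$16.00
After 5 (deposit($500)): balance=$1316.00 total_interest=$16.00
After 6 (withdraw($200)): balance=$1116.00 total_interest=$16.00
After 7 (month_end (apply 1% monthly interest)): balance=$1127.16 total_interest=$27.16
After 8 (month_end (apply 1% monthly interest)): balance=$1138.43 total_interest=$38.43
After 9 (deposit($100)): balance=$1238.43 total_interest=$38.43
After 10 (withdraw($200)): balance=$1038.43 total_interest=$38.43
After 11 (deposit($500)): balance=$1538.43 total_interest=$38.43
After 12 (deposit($100)): balance=$1638.43 total_interest=$38.43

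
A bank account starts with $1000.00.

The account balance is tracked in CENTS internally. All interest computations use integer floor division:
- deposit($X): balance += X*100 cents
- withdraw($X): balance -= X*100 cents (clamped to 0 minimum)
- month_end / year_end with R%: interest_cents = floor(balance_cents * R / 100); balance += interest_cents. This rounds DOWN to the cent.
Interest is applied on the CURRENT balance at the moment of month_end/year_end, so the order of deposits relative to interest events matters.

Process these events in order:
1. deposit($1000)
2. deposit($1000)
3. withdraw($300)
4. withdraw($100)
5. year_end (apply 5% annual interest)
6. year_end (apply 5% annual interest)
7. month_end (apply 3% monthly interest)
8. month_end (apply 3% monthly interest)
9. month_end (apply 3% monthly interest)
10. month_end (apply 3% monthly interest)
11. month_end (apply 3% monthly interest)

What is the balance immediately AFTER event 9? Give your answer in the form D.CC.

After 1 (deposit($1000)): balance=$2000.00 total_interest=$0.00
After 2 (deposit($1000)): balance=$3000.00 total_interest=$0.00
After 3 (withdraw($300)): balance=$2700.00 total_interest=$0.00
After 4 (withdraw($100)): balance=$2600.00 total_interest=$0.00
After 5 (year_end (apply 5% annual interest)): balance=$2730.00 total_interest=$130.00
After 6 (year_end (apply 5% annual interest)): balance=$2866.50 total_interest=$266.50
After 7 (month_end (apply 3% monthly interest)): balance=$2952.49 total_interest=$352.49
After 8 (month_end (apply 3% monthly interest)): balance=$3041.06 total_interest=$441.06
After 9 (month_end (apply 3% monthly interest)): balance=$3132.29 total_interest=$532.29

Answer: 3132.29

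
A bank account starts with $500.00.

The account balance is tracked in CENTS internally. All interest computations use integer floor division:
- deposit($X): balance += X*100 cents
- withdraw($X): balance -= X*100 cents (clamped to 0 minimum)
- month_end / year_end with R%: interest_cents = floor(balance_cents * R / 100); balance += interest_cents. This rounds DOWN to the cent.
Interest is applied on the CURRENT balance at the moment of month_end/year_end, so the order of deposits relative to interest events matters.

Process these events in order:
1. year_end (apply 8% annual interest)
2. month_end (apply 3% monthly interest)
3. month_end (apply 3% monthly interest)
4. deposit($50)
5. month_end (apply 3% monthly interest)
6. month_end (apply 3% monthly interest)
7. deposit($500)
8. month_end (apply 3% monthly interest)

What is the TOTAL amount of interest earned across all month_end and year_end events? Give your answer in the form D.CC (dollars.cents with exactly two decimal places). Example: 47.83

Answer: 145.62

Derivation:
After 1 (year_end (apply 8% annual interest)): balance=$540.00 total_interest=$40.00
After 2 (month_end (apply 3% monthly interest)): balance=$556.20 total_interest=$56.20
After 3 (month_end (apply 3% monthly interest)): balance=$572.88 total_interest=$72.88
After 4 (deposit($50)): balance=$622.88 total_interest=$72.88
After 5 (month_end (apply 3% monthly interest)): balance=$641.56 total_interest=$91.56
After 6 (month_end (apply 3% monthly interest)): balance=$660.80 total_interest=$110.80
After 7 (deposit($500)): balance=$1160.80 total_interest=$110.80
After 8 (month_end (apply 3% monthly interest)): balance=$1195.62 total_interest=$145.62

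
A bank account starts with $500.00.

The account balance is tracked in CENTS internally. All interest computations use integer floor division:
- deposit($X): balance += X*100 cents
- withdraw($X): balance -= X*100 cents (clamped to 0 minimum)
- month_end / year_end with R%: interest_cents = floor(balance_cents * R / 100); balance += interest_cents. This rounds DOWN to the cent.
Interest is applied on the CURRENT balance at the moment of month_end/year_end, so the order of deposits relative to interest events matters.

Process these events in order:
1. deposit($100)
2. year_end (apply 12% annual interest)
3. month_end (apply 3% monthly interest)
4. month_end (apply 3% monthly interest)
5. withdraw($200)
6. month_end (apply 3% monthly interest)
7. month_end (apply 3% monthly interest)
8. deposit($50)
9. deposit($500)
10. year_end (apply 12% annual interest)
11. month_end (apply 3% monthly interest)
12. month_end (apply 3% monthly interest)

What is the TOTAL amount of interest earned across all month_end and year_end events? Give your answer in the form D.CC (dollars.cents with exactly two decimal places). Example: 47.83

After 1 (deposit($100)): balance=$600.00 total_interest=$0.00
After 2 (year_end (apply 12% annual interest)): balance=$672.00 total_interest=$72.00
After 3 (month_end (apply 3% monthly interest)): balance=$692.16 total_interest=$92.16
After 4 (month_end (apply 3% monthly interest)): balance=$712.92 total_interest=$112.92
After 5 (withdraw($200)): balance=$512.92 total_interest=$112.92
After 6 (month_end (apply 3% monthly interest)): balance=$528.30 total_interest=$128.30
After 7 (month_end (apply 3% monthly interest)): balance=$544.14 total_interest=$144.14
After 8 (deposit($50)): balance=$594.14 total_interest=$144.14
After 9 (deposit($500)): balance=$1094.14 total_interest=$144.14
After 10 (year_end (apply 12% annual interest)): balance=$1225.43 total_interest=$275.43
After 11 (month_end (apply 3% monthly interest)): balance=$1262.19 total_interest=$312.19
After 12 (month_end (apply 3% monthly interest)): balance=$1300.05 total_interest=$350.05

Answer: 350.05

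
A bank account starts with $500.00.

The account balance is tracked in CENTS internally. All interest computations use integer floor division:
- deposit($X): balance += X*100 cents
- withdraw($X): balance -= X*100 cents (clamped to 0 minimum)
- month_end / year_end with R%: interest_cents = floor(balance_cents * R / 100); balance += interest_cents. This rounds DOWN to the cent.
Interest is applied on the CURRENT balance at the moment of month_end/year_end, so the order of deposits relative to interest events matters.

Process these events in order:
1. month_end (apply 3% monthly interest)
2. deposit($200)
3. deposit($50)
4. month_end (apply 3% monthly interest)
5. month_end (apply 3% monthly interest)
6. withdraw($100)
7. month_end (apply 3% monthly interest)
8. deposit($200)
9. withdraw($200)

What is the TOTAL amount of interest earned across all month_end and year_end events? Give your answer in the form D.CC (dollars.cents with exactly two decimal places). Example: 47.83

Answer: 82.92

Derivation:
After 1 (month_end (apply 3% monthly interest)): balance=$515.00 total_interest=$15.00
After 2 (deposit($200)): balance=$715.00 total_interest=$15.00
After 3 (deposit($50)): balance=$765.00 total_interest=$15.00
After 4 (month_end (apply 3% monthly interest)): balance=$787.95 total_interest=$37.95
After 5 (month_end (apply 3% monthly interest)): balance=$811.58 total_interest=$61.58
After 6 (withdraw($100)): balance=$711.58 total_interest=$61.58
After 7 (month_end (apply 3% monthly interest)): balance=$732.92 total_interest=$82.92
After 8 (deposit($200)): balance=$932.92 total_interest=$82.92
After 9 (withdraw($200)): balance=$732.92 total_interest=$82.92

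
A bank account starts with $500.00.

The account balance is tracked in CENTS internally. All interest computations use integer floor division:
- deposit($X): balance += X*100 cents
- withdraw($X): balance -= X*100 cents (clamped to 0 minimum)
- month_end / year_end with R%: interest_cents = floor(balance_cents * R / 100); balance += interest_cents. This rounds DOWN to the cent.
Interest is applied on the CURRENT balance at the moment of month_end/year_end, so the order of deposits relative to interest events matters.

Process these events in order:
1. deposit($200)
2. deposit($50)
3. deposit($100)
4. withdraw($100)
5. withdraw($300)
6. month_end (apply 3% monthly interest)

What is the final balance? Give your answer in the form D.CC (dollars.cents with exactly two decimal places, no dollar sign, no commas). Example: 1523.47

Answer: 463.50

Derivation:
After 1 (deposit($200)): balance=$700.00 total_interest=$0.00
After 2 (deposit($50)): balance=$750.00 total_interest=$0.00
After 3 (deposit($100)): balance=$850.00 total_interest=$0.00
After 4 (withdraw($100)): balance=$750.00 total_interest=$0.00
After 5 (withdraw($300)): balance=$450.00 total_interest=$0.00
After 6 (month_end (apply 3% monthly interest)): balance=$463.50 total_interest=$13.50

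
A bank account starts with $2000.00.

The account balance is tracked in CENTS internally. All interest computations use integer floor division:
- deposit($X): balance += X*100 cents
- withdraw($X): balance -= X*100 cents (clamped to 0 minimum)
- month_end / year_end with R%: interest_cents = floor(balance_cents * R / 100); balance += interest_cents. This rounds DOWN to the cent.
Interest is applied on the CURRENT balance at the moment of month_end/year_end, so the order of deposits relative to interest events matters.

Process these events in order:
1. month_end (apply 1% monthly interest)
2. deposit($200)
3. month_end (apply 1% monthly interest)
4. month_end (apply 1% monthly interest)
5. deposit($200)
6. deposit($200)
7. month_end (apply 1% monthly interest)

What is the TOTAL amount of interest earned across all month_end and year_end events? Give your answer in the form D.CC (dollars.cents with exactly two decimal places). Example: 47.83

Answer: 91.26

Derivation:
After 1 (month_end (apply 1% monthly interest)): balance=$2020.00 total_interest=$20.00
After 2 (deposit($200)): balance=$2220.00 total_interest=$20.00
After 3 (month_end (apply 1% monthly interest)): balance=$2242.20 total_interest=$42.20
After 4 (month_end (apply 1% monthly interest)): balance=$2264.62 total_interest=$64.62
After 5 (deposit($200)): balance=$2464.62 total_interest=$64.62
After 6 (deposit($200)): balance=$2664.62 total_interest=$64.62
After 7 (month_end (apply 1% monthly interest)): balance=$2691.26 total_interest=$91.26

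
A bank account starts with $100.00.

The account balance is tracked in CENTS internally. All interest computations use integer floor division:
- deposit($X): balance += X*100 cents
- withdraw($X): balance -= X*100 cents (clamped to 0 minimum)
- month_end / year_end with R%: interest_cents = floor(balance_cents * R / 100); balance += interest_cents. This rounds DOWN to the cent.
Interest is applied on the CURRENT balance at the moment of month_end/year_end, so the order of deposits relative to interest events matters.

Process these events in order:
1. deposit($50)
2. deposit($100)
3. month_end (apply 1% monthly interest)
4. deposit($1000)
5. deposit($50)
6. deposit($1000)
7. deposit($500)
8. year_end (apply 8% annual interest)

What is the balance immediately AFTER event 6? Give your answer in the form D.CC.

Answer: 2302.50

Derivation:
After 1 (deposit($50)): balance=$150.00 total_interest=$0.00
After 2 (deposit($100)): balance=$250.00 total_interest=$0.00
After 3 (month_end (apply 1% monthly interest)): balance=$252.50 total_interest=$2.50
After 4 (deposit($1000)): balance=$1252.50 total_interest=$2.50
After 5 (deposit($50)): balance=$1302.50 total_interest=$2.50
After 6 (deposit($1000)): balance=$2302.50 total_interest=$2.50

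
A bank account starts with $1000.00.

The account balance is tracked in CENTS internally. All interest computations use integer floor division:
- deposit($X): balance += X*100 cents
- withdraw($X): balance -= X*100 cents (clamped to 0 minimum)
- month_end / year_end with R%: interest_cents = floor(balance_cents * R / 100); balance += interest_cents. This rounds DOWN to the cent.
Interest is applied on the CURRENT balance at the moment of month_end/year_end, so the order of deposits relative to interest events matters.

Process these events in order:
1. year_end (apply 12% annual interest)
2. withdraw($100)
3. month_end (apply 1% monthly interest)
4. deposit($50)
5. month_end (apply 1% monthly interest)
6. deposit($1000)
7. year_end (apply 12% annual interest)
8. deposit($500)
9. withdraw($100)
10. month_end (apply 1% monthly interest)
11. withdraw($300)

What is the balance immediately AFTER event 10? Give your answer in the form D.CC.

After 1 (year_end (apply 12% annual interest)): balance=$1120.00 total_interest=$120.00
After 2 (withdraw($100)): balance=$1020.00 total_interest=$120.00
After 3 (month_end (apply 1% monthly interest)): balance=$1030.20 total_interest=$130.20
After 4 (deposit($50)): balance=$1080.20 total_interest=$130.20
After 5 (month_end (apply 1% monthly interest)): balance=$1091.00 total_interest=$141.00
After 6 (deposit($1000)): balance=$2091.00 total_interest=$141.00
After 7 (year_end (apply 12% annual interest)): balance=$2341.92 total_interest=$391.92
After 8 (deposit($500)): balance=$2841.92 total_interest=$391.92
After 9 (withdraw($100)): balance=$2741.92 total_interest=$391.92
After 10 (month_end (apply 1% monthly interest)): balance=$2769.33 total_interest=$419.33

Answer: 2769.33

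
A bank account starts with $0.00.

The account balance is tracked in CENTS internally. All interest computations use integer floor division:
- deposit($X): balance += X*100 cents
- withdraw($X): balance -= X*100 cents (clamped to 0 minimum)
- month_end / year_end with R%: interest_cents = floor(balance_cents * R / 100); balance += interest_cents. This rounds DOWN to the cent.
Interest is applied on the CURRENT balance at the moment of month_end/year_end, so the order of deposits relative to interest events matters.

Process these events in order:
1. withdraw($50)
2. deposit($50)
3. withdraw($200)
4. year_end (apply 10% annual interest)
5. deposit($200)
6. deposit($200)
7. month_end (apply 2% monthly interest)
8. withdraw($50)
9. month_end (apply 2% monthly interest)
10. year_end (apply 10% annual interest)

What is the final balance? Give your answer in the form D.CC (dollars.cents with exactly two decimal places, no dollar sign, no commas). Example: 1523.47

After 1 (withdraw($50)): balance=$0.00 total_interest=$0.00
After 2 (deposit($50)): balance=$50.00 total_interest=$0.00
After 3 (withdraw($200)): balance=$0.00 total_interest=$0.00
After 4 (year_end (apply 10% annual interest)): balance=$0.00 total_interest=$0.00
After 5 (deposit($200)): balance=$200.00 total_interest=$0.00
After 6 (deposit($200)): balance=$400.00 total_interest=$0.00
After 7 (month_end (apply 2% monthly interest)): balance=$408.00 total_interest=$8.00
After 8 (withdraw($50)): balance=$358.00 total_interest=$8.00
After 9 (month_end (apply 2% monthly interest)): balance=$365.16 total_interest=$15.16
After 10 (year_end (apply 10% annual interest)): balance=$401.67 total_interest=$51.67

Answer: 401.67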